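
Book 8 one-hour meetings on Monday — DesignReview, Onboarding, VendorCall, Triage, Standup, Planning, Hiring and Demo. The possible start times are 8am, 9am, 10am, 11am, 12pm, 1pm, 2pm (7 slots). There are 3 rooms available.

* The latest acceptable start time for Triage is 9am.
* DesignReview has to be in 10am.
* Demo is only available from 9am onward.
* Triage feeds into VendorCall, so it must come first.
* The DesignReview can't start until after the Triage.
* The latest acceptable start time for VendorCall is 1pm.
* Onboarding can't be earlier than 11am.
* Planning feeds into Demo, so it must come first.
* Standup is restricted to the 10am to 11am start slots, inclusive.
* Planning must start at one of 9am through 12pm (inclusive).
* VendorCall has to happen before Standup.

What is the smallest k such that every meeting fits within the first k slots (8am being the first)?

The precedence chain requires at least 3 distinct slots.
With at most 3 per slot and 8 meetings, at least 3 slots are needed.
Onboarding can't be placed before 11am — that is slot 4 counting from 8am — so the schedule must run through at least 4 slots.
4 works (last occupied slot: 11am): for example Planning in 9am; Standup in 10am; Triage in 8am; VendorCall in 9am; Onboarding in 11am; Hiring in 8am; DesignReview in 10am; Demo in 10am.

4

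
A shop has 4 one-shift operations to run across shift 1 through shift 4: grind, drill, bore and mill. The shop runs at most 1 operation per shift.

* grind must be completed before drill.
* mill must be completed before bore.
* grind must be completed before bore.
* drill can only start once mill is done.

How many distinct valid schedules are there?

Enumerating: bore in shift 4; mill in shift 2; drill in shift 3; grind in shift 1 | drill in shift 4, grind in shift 1, bore in shift 3, mill in shift 2 | grind=shift 2; bore=shift 4; mill=shift 1; drill=shift 3 | mill in shift 1, grind in shift 2, bore in shift 3, drill in shift 4.

4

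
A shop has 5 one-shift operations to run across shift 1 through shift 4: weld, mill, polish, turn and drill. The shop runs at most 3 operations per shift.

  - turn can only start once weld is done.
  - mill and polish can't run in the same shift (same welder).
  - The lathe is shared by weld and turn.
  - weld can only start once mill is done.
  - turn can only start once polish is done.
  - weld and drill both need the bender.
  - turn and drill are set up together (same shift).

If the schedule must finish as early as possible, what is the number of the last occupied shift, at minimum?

The precedence chain requires at least 3 distinct shifts.
With at most 3 per shift and 5 operations, at least 2 shifts are needed.
3 works (last occupied shift: shift 3): for example turn -> shift 3, weld -> shift 2, drill -> shift 3, polish -> shift 2, mill -> shift 1.

3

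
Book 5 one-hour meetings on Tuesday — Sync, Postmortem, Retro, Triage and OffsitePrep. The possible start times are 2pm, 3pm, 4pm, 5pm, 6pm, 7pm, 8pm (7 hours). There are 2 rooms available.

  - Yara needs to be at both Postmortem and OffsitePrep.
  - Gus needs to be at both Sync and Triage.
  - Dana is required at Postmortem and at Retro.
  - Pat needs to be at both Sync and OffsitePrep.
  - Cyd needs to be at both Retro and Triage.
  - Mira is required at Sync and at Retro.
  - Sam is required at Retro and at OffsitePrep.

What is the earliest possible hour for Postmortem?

Postmortem at 2pm is achievable: Triage in 4pm; Retro in 3pm; Sync in 2pm; Postmortem in 2pm; OffsitePrep in 4pm.

2pm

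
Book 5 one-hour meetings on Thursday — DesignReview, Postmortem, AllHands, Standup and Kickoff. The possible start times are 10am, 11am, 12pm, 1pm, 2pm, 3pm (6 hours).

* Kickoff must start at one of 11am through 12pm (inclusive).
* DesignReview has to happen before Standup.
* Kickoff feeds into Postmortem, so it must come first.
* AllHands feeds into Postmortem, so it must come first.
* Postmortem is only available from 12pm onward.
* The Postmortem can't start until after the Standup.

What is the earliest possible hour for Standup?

Precedence pushes Standup to at least 11am; downstream work caps Standup at 2pm.
Standup at 11am is achievable: Postmortem in 12pm, Kickoff in 11am, AllHands in 10am, Standup in 11am, DesignReview in 10am.

11am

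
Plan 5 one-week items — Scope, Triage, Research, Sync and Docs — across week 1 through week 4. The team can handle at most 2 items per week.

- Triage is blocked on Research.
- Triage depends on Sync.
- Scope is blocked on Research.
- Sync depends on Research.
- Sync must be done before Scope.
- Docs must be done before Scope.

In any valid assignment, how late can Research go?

Downstream work caps Research at week 2.
Research at week 2 is achievable: Triage=week 4, Docs=week 1, Research=week 2, Scope=week 4, Sync=week 3.

week 2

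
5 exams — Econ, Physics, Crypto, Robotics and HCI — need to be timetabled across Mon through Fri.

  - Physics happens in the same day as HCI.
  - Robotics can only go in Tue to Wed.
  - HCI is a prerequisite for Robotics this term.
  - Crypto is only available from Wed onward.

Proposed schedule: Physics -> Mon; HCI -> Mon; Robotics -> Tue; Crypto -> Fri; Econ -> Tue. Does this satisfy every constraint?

Crypto is only available from Wed onward — holds.
Robotics can only go in Tue to Wed — holds.
Physics happens in the same day as HCI — holds.
HCI is a prerequisite for Robotics this term — holds.

Yes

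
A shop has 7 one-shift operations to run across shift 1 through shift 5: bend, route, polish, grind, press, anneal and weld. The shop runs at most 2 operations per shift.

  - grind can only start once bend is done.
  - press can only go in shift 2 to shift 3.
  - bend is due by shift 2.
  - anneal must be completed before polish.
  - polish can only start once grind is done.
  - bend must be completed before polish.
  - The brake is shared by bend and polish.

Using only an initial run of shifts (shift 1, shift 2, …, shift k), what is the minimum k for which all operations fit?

4 shifts

The precedence chain requires at least 3 distinct shifts.
With at most 2 per shift and 7 operations, at least 4 shifts are needed.
4 works (last occupied shift: shift 4): for example route -> shift 3, bend -> shift 1, weld -> shift 4, press -> shift 2, polish -> shift 3, anneal -> shift 1, grind -> shift 2.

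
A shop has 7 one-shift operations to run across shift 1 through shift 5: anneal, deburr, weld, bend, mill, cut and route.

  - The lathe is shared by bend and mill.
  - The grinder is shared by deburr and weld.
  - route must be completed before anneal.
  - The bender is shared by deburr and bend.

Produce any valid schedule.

weld -> shift 2, mill -> shift 1, cut -> shift 1, route -> shift 1, bend -> shift 2, deburr -> shift 1, anneal -> shift 2

Checking: route(shift 1) before anneal(shift 2); deburr(shift 1) != weld(shift 2); deburr(shift 1) != bend(shift 2); bend(shift 2) != mill(shift 1).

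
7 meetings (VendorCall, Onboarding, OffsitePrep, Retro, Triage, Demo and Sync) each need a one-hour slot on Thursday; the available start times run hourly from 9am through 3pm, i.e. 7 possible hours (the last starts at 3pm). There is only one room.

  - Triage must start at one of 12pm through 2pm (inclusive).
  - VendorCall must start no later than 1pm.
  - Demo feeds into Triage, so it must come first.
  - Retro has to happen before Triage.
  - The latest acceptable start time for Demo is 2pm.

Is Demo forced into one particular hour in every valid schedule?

No

Demo can be 9am (e.g. Triage=12pm; Sync=3pm; Demo=9am; Retro=11am; OffsitePrep=2pm; Onboarding=1pm; VendorCall=10am) or 10am (e.g. OffsitePrep=2pm, Onboarding=1pm, Retro=11am, Demo=10am, Triage=12pm, Sync=3pm, VendorCall=9am).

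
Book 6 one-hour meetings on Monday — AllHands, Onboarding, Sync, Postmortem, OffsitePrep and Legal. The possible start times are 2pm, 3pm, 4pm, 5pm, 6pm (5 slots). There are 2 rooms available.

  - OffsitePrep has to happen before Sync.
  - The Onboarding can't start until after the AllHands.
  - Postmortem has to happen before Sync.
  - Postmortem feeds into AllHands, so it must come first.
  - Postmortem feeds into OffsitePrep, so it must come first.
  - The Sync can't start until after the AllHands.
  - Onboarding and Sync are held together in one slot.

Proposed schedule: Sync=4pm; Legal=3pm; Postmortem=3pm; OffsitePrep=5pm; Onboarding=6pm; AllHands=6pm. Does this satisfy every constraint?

Invalid. The Sync can't start until after the AllHands.

OffsitePrep has to happen before Sync — violated.
Postmortem has to happen before Sync — holds.
Postmortem feeds into OffsitePrep, so it must come first — holds.
Postmortem feeds into AllHands, so it must come first — holds.
Onboarding and Sync are held together in one slot — violated.
The Onboarding can't start until after the AllHands — violated.
The Sync can't start until after the AllHands — violated.
There are 2 rooms available — holds.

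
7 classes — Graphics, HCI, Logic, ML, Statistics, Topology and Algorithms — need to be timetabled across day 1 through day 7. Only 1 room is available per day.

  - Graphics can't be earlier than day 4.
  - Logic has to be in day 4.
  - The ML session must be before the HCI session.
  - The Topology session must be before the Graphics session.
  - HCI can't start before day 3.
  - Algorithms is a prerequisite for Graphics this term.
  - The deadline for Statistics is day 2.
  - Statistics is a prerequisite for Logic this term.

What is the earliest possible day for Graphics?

day 5

Graphics is available from day 4.
Graphics at day 5 is achievable: ML in day 6, Graphics in day 5, Algorithms in day 3, Statistics in day 1, Logic in day 4, HCI in day 7, Topology in day 2.
Nothing earlier works — the capacity limit rule out every day before day 5.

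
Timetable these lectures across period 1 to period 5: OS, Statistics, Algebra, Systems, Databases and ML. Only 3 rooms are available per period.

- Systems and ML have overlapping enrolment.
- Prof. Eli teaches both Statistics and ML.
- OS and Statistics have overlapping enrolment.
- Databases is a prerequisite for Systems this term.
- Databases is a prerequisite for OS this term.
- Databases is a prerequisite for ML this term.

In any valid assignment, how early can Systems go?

Precedence pushes Systems to at least period 2.
Systems at period 2 is achievable: ML -> period 3; Algebra -> period 1; Statistics -> period 1; OS -> period 2; Systems -> period 2; Databases -> period 1.

period 2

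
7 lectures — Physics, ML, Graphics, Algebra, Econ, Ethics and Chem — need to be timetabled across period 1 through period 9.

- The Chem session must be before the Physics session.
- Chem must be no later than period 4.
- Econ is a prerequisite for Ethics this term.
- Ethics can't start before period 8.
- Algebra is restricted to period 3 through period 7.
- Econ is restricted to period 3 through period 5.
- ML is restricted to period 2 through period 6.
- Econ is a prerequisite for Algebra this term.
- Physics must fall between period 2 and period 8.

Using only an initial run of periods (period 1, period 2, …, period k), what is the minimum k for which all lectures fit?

The precedence chain requires at least 2 distinct periods.
Ethics can't be placed before period 8, so the schedule must run through at least period 8.
8 works (last occupied period: period 8): for example Graphics in period 1; Ethics in period 8; Physics in period 2; ML in period 2; Chem in period 1; Econ in period 3; Algebra in period 4.

8 periods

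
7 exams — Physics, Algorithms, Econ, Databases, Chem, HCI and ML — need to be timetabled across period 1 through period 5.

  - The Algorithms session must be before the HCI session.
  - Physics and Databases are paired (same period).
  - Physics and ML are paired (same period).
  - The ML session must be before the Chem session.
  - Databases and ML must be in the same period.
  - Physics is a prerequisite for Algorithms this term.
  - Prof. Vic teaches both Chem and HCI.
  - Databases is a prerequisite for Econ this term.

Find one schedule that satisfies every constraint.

Algorithms in period 2; Databases in period 1; Econ in period 2; ML in period 1; Chem in period 2; HCI in period 3; Physics in period 1

Checking: Databases(period 1) before Econ(period 2); Physics(period 1) before Algorithms(period 2); Algorithms(period 2) before HCI(period 3); ML(period 1) before Chem(period 2); Chem(period 2) != HCI(period 3); Physics = Databases = period 1; Physics = ML = period 1; Databases = ML = period 1.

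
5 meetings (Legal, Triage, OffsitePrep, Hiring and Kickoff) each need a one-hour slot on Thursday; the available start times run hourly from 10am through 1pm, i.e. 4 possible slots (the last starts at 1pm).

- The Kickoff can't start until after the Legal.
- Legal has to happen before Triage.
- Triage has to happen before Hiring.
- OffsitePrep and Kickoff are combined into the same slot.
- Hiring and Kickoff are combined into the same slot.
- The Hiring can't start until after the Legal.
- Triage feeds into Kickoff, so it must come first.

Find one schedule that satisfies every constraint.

Hiring=12pm; Triage=11am; OffsitePrep=12pm; Kickoff=12pm; Legal=10am

Checking: Legal(10am) before Kickoff(12pm); Legal(10am) before Triage(11am); Triage(11am) before Kickoff(12pm); Triage(11am) before Hiring(12pm); Legal(10am) before Hiring(12pm); Hiring = Kickoff = 12pm; OffsitePrep = Kickoff = 12pm.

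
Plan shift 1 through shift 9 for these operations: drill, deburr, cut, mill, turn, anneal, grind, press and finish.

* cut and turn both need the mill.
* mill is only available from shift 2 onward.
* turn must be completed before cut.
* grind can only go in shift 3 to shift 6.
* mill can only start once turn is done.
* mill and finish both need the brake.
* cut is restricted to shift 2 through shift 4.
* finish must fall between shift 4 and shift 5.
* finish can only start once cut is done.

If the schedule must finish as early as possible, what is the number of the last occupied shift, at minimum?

The precedence chain requires at least 3 distinct shifts.
finish can't be placed before shift 4, so the schedule must run through at least shift 4.
4 works (last occupied shift: shift 4): for example grind=shift 3; mill=shift 2; drill=shift 1; deburr=shift 1; press=shift 1; cut=shift 2; anneal=shift 1; turn=shift 1; finish=shift 4.

shift 4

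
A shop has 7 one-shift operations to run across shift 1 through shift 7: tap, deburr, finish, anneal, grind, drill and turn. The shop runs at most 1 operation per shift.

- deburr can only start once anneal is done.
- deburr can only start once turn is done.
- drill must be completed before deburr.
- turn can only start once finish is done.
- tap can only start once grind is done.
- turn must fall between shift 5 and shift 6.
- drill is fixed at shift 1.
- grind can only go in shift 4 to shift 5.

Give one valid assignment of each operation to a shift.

turn -> shift 5; tap -> shift 7; drill -> shift 1; grind -> shift 4; anneal -> shift 3; finish -> shift 2; deburr -> shift 6

Checking: turn(shift 5) before deburr(shift 6); drill(shift 1) before deburr(shift 6); grind(shift 4) before tap(shift 7); anneal(shift 3) before deburr(shift 6); finish(shift 2) before turn(shift 5); drill=shift 1 in [shift 1,shift 1]; turn=shift 5 in [shift 5,shift 6]; grind=shift 4 in [shift 4,shift 5]; max 1 per shift (cap 1).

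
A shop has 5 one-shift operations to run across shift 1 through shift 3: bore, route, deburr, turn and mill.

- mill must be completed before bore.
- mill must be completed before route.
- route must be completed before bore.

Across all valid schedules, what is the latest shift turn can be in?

turn at shift 3 is achievable: bore=shift 3, route=shift 2, mill=shift 1, turn=shift 3, deburr=shift 1.

shift 3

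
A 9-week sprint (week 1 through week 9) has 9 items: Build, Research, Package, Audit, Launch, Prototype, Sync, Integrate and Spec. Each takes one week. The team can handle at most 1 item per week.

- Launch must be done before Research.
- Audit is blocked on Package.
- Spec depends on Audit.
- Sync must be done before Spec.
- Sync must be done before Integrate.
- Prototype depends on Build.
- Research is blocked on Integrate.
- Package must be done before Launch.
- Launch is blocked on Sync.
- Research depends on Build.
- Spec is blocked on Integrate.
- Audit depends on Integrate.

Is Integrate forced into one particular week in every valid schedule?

No

Integrate can be week 2 (e.g. Build in week 5; Package in week 3; Prototype in week 9; Launch in week 4; Integrate in week 2; Sync in week 1; Spec in week 8; Audit in week 7; Research in week 6) or week 3 (e.g. Package in week 2, Sync in week 1, Launch in week 4, Build in week 5, Integrate in week 3, Prototype in week 9, Research in week 6, Audit in week 7, Spec in week 8).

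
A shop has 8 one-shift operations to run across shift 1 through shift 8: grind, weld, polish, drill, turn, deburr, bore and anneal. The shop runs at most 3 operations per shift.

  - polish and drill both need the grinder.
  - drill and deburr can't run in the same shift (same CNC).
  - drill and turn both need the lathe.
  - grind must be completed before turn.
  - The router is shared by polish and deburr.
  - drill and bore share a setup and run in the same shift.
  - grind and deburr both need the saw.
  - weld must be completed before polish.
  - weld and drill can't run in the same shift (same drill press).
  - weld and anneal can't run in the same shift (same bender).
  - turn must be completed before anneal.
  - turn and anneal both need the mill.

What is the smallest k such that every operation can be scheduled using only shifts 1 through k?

The precedence chain requires at least 3 distinct shifts.
With at most 3 per shift and 8 operations, at least 3 shifts are needed.
3 works (last occupied shift: shift 3): for example grind=shift 1; polish=shift 3; weld=shift 2; turn=shift 2; deburr=shift 2; bore=shift 1; drill=shift 1; anneal=shift 3.

3 shifts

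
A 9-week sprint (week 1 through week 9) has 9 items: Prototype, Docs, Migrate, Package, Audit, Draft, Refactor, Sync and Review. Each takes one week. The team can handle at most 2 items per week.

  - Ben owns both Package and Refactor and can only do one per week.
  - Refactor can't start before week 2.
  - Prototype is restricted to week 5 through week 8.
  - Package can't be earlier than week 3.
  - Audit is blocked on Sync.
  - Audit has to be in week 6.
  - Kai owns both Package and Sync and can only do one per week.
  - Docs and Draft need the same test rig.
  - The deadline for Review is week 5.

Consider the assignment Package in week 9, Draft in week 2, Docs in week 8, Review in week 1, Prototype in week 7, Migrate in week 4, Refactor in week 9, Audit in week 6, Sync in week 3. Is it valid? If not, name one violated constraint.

Refactor can't start before week 2 — holds.
Docs and Draft need the same test rig — holds.
The team can handle at most 2 items per week — holds.
Prototype is restricted to week 5 through week 8 — holds.
Package can't be earlier than week 3 — holds.
Audit has to be in week 6 — holds.
Kai owns both Package and Sync and can only do one per week — holds.
The deadline for Review is week 5 — holds.
Audit is blocked on Sync — holds.
Ben owns both Package and Refactor and can only do one per week — violated.

Invalid. Ben owns both Package and Refactor and can only do one per week.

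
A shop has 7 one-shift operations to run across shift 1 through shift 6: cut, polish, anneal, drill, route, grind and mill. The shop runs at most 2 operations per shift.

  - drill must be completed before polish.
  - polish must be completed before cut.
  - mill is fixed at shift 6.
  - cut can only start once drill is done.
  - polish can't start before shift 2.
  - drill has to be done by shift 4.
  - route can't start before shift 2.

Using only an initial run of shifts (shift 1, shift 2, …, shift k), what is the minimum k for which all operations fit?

The precedence chain requires at least 3 distinct shifts.
With at most 2 per shift and 7 operations, at least 4 shifts are needed.
mill can't be placed before shift 6, so the schedule must run through at least shift 6.
6 works (last occupied shift: shift 6): for example anneal in shift 1, cut in shift 3, mill in shift 6, drill in shift 1, polish in shift 2, grind in shift 3, route in shift 2.

6 shifts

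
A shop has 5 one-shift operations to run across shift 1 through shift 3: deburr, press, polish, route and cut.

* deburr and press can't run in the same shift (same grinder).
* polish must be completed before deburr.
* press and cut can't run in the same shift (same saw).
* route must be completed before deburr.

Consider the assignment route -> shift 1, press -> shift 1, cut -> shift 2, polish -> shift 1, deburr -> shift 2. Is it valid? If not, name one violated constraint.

Yes

polish must be completed before deburr — holds.
deburr and press can't run in the same shift (same grinder) — holds.
route must be completed before deburr — holds.
press and cut can't run in the same shift (same saw) — holds.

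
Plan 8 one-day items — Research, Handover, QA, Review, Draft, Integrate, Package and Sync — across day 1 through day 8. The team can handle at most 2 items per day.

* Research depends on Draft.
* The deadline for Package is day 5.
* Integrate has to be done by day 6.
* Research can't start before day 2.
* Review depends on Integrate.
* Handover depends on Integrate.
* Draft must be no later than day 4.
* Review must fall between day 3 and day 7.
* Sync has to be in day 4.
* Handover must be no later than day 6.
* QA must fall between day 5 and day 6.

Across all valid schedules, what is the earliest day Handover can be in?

Precedence pushes Handover to at least day 2; Handover's own window allows nothing later than day 6.
Handover at day 2 is achievable: Integrate=day 1, Package=day 2, Research=day 3, Sync=day 4, Review=day 3, Handover=day 2, QA=day 5, Draft=day 1.

day 2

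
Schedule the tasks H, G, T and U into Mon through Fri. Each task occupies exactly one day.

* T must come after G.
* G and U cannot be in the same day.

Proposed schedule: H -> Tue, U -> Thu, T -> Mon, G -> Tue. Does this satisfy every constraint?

Invalid. T must come after G.

G and U cannot be in the same day — holds.
T must come after G — violated.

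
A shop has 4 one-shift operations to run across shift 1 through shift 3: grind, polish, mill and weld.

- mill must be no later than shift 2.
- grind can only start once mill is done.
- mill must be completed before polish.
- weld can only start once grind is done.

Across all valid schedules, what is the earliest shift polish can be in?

Precedence pushes polish to at least shift 2.
polish at shift 2 is achievable: weld=shift 3; mill=shift 1; polish=shift 2; grind=shift 2.

shift 2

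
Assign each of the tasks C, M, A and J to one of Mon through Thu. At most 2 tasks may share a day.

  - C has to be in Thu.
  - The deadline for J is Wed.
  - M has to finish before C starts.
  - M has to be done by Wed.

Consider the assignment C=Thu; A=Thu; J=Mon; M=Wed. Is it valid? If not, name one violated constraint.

Yes, all constraints hold

M has to be done by Wed — holds.
The deadline for J is Wed — holds.
At most 2 tasks may share a day — holds.
C has to be in Thu — holds.
M has to finish before C starts — holds.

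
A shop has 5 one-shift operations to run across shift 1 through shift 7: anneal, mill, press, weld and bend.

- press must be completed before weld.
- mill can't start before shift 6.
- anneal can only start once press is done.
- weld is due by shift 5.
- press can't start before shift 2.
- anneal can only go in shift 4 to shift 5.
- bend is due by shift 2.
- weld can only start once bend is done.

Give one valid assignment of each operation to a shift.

bend -> shift 1; weld -> shift 3; anneal -> shift 4; press -> shift 2; mill -> shift 6

Checking: press(shift 2) before anneal(shift 4); bend(shift 1) before weld(shift 3); press(shift 2) before weld(shift 3); bend=shift 1 in [shift 1,shift 2]; mill=shift 6 in [shift 6,shift 7]; weld=shift 3 in [shift 1,shift 5]; anneal=shift 4 in [shift 4,shift 5]; press=shift 2 in [shift 2,shift 7].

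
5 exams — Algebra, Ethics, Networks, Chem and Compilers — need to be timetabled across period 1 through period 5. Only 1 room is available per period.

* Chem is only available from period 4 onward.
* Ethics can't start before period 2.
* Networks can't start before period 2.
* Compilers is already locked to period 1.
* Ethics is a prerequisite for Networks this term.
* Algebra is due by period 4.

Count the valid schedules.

Splitting on Algebra: it can be period 2 (2), period 3 (2), period 4 (1). Listing each branch's schedules as (Ethics, Networks, Chem, Compilers) by period number:
Algebra=period 2: (3,4,5,1) (3,5,4,1) — 2.
Algebra=period 3: (2,4,5,1) (2,5,4,1) — 2.
Algebra=period 4: (2,3,5,1) — 1.
Summing: 2 + 2 + 1 = 5.

5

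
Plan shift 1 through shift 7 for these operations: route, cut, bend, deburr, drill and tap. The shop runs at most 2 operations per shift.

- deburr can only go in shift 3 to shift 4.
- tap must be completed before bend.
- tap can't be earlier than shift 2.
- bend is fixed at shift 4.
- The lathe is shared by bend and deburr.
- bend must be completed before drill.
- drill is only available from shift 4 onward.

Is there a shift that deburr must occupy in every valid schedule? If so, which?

shift 3

deburr's window is shift 3–shift 4.
bend is fixed at shift 4, and deburr can't share a shift with bend.
So deburr must be shift 3.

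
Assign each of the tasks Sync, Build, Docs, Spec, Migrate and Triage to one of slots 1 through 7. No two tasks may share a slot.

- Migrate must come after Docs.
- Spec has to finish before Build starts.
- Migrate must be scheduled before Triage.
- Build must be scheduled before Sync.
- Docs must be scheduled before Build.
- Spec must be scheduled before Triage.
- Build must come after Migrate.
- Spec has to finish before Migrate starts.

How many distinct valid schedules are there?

42

Splitting on Sync: it can be 5 (4), 6 (14), 7 (24). Listing each branch's schedules as (Build, Docs, Spec, Migrate, Triage):
Sync=5: (4,1,2,3,6) (4,1,2,3,7) (4,2,1,3,6) (4,2,1,3,7) — 4.
Sync=6: (4,1,2,3,5) (4,1,2,3,7) (4,2,1,3,5) (4,2,1,3,7) (5,1,2,3,4) (5,1,2,3,7) (5,1,2,4,7) (5,1,3,4,7) (5,2,1,3,4) (5,2,1,3,7) (5,2,1,4,7) (5,2,3,4,7) (5,3,1,4,7) (5,3,2,4,7) — 14.
Sync=7: (4,1,2,3,5) (4,1,2,3,6) (4,2,1,3,5) (4,2,1,3,6) (5,1,2,3,4) (5,1,2,3,6) (5,1,2,4,6) (5,1,3,4,6) (5,2,1,3,4) (5,2,1,3,6) (5,2,1,4,6) (5,2,3,4,6) (5,3,1,4,6) (5,3,2,4,6) (6,1,2,3,4) (6,1,2,3,5) (6,1,2,4,5) (6,1,3,4,5) (6,2,1,3,4) (6,2,1,3,5) (6,2,1,4,5) (6,2,3,4,5) (6,3,1,4,5) (6,3,2,4,5) — 24.
Summing: 4 + 14 + 24 = 42.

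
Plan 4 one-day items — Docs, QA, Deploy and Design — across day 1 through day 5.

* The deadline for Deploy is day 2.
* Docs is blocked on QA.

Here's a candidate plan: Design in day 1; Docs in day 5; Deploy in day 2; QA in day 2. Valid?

Valid

Docs is blocked on QA — holds.
The deadline for Deploy is day 2 — holds.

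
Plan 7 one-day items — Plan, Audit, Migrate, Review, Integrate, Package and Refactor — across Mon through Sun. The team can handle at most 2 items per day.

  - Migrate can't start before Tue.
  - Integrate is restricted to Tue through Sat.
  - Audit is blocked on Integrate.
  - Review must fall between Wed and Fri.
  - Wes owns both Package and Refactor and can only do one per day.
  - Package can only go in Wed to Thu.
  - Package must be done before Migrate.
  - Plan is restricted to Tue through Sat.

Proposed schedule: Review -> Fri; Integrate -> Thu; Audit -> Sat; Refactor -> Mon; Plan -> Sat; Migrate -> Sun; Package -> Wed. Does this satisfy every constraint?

Yes

Review must fall between Wed and Fri — holds.
Package can only go in Wed to Thu — holds.
Audit is blocked on Integrate — holds.
Wes owns both Package and Refactor and can only do one per day — holds.
Package must be done before Migrate — holds.
The team can handle at most 2 items per day — holds.
Plan is restricted to Tue through Sat — holds.
Integrate is restricted to Tue through Sat — holds.
Migrate can't start before Tue — holds.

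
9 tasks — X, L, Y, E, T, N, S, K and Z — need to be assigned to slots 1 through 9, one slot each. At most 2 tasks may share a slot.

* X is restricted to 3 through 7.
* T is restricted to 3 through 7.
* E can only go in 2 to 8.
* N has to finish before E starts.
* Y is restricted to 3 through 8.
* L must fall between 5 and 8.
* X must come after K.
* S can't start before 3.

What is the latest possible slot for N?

7

Downstream work caps N at 7.
N at 7 is achievable: S -> 4, L -> 5, K -> 1, X -> 3, Y -> 4, Z -> 1, T -> 3, E -> 8, N -> 7.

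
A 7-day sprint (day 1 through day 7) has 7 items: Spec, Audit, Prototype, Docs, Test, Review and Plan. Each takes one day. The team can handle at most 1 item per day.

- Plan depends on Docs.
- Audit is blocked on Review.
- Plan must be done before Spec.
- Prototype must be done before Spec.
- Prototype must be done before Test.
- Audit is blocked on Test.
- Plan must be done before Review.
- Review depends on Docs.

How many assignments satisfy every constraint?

Splitting on Spec: it can be day 4 (6), day 5 (10), day 6 (10), day 7 (10). Listing each branch's schedules as (Audit, Prototype, Docs, Test, Review, Plan) by day number:
Spec=day 4: (7,1,2,5,6,3) (7,1,2,6,5,3) (7,2,1,5,6,3) (7,2,1,6,5,3) (7,3,1,5,6,2) (7,3,1,6,5,2) — 6.
Spec=day 5: (7,1,2,3,6,4) (7,1,2,4,6,3) (7,1,2,6,4,3) (7,1,3,2,6,4) (7,2,1,3,6,4) (7,2,1,4,6,3) (7,2,1,6,4,3) (7,3,1,4,6,2) (7,3,1,6,4,2) (7,4,1,6,3,2) — 10.
Spec=day 6: (7,1,2,3,5,4) (7,1,2,4,5,3) (7,1,2,5,4,3) (7,1,3,2,5,4) (7,2,1,3,5,4) (7,2,1,4,5,3) (7,2,1,5,4,3) (7,3,1,4,5,2) (7,3,1,5,4,2) (7,4,1,5,3,2) — 10.
Spec=day 7: (6,1,2,3,5,4) (6,1,2,4,5,3) (6,1,2,5,4,3) (6,1,3,2,5,4) (6,2,1,3,5,4) (6,2,1,4,5,3) (6,2,1,5,4,3) (6,3,1,4,5,2) (6,3,1,5,4,2) (6,4,1,5,3,2) — 10.
Summing: 6 + 10 + 10 + 10 = 36.

36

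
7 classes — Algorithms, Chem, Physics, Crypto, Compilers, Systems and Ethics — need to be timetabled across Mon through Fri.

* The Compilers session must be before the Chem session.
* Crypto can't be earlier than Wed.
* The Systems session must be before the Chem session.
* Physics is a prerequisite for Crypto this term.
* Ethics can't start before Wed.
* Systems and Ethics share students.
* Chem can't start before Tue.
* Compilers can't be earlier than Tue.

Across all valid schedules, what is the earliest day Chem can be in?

Chem is available from Tue; precedence pushes Chem to at least Wed.
Chem at Wed is achievable: Physics=Mon; Chem=Wed; Crypto=Wed; Ethics=Wed; Systems=Mon; Compilers=Tue; Algorithms=Mon.

Wed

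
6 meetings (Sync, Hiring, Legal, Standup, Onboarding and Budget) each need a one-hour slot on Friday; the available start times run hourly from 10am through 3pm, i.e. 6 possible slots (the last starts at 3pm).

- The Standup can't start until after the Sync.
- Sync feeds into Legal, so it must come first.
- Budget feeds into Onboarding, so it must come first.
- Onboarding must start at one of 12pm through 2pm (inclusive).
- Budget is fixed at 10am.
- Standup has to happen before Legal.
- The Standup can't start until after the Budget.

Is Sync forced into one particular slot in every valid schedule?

No

Sync can be 10am (e.g. Onboarding -> 12pm, Budget -> 10am, Sync -> 10am, Standup -> 11am, Legal -> 12pm, Hiring -> 10am) or 11am (e.g. Sync=11am; Standup=12pm; Hiring=10am; Budget=10am; Legal=1pm; Onboarding=12pm).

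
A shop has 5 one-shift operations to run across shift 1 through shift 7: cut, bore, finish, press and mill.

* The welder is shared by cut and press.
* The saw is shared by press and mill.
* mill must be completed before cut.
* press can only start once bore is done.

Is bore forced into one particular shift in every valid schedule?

No

bore can be shift 1 (e.g. cut=shift 2; mill=shift 1; bore=shift 1; press=shift 3; finish=shift 1) or shift 2 (e.g. mill=shift 1; bore=shift 2; cut=shift 2; press=shift 3; finish=shift 1).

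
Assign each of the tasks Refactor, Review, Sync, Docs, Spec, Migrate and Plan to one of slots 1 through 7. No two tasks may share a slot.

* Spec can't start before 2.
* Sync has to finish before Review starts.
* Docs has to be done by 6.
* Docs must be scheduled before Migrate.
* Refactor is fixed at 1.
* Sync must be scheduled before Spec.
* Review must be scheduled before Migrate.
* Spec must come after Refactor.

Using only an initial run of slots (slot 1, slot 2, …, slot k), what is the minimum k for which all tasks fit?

The precedence chain requires at least 3 distinct slots.
With at most 1 per slot and 7 tasks, at least 7 slots are needed.
7 works (last occupied slot: 7): for example Docs -> 4, Migrate -> 6, Refactor -> 1, Review -> 5, Plan -> 7, Sync -> 2, Spec -> 3.

7 slots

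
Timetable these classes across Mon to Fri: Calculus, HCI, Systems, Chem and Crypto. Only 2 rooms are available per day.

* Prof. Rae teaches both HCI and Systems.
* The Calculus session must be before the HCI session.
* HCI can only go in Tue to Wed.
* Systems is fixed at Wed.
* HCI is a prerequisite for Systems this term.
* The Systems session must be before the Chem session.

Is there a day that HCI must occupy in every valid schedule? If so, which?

Tue

HCI's window is Tue–Wed.
Systems is fixed at Wed, and HCI can't share a day with Systems.
So HCI must be Tue.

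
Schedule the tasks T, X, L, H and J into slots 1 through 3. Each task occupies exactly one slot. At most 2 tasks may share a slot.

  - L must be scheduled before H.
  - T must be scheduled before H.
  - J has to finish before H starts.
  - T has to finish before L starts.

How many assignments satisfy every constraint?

4

Enumerating: H -> 3, T -> 1, L -> 2, J -> 1, X -> 2 | H in 3; X in 3; L in 2; J in 1; T in 1 | H=3, X=1, T=1, L=2, J=2 | L in 2; X in 3; H in 3; J in 2; T in 1.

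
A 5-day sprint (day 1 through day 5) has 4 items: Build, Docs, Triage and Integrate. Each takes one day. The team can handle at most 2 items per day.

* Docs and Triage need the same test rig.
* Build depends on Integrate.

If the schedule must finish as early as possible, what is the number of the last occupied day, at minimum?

day 2

The precedence chain requires at least 2 distinct days.
With at most 2 per day and 4 work items, at least 2 days are needed.
2 works (last occupied day: day 2): for example Docs in day 1; Triage in day 2; Integrate in day 1; Build in day 2.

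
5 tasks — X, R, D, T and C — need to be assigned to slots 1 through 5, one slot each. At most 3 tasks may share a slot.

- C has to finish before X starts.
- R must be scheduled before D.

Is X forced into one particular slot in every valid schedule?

X can be 2 (e.g. R in 1, T in 1, C in 1, X in 2, D in 2) or 3 (e.g. T in 1; D in 2; C in 1; R in 1; X in 3).

No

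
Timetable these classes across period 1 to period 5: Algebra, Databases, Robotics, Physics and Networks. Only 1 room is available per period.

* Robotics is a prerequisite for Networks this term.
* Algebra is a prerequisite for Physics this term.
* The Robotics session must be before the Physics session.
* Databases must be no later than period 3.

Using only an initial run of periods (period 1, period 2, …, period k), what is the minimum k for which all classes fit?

5 periods

The precedence chain requires at least 2 distinct periods.
With at most 1 per period and 5 classes, at least 5 periods are needed.
5 works (last occupied period: period 5): for example Databases=period 1, Networks=period 5, Robotics=period 2, Physics=period 4, Algebra=period 3.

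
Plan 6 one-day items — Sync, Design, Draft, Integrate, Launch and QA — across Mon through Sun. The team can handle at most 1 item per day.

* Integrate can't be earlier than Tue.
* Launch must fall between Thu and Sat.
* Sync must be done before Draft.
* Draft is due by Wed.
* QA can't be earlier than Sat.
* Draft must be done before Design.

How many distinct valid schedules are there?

Splitting on Sync: it can be Mon (50), Tue (10). Listing each branch's schedules as (Design, Draft, Integrate, Launch, QA):
Sync=Mon: (Wed,Tue,Thu,Fri,Sat) (Wed,Tue,Thu,Fri,Sun) (Wed,Tue,Thu,Sat,Sun) (Wed,Tue,Fri,Thu,Sat) (Wed,Tue,Fri,Thu,Sun) (Wed,Tue,Fri,Sat,Sun) (Wed,Tue,Sat,Thu,Sun) (Wed,Tue,Sat,Fri,Sun) (Wed,Tue,Sun,Thu,Sat) (Wed,Tue,Sun,Fri,Sat) (Thu,Tue,Wed,Fri,Sat) (Thu,Tue,Wed,Fri,Sun) (Thu,Tue,Wed,Sat,Sun) (Thu,Tue,Fri,Sat,Sun) (Thu,Tue,Sat,Fri,Sun) (Thu,Tue,Sun,Fri,Sat) (Thu,Wed,Tue,Fri,Sat) (Thu,Wed,Tue,Fri,Sun) (Thu,Wed,Tue,Sat,Sun) (Thu,Wed,Fri,Sat,Sun) (Thu,Wed,Sat,Fri,Sun) (Thu,Wed,Sun,Fri,Sat) (Fri,Tue,Wed,Thu,Sat) (Fri,Tue,Wed,Thu,Sun) (Fri,Tue,Wed,Sat,Sun) (Fri,Tue,Thu,Sat,Sun) (Fri,Tue,Sat,Thu,Sun) (Fri,Tue,Sun,Thu,Sat) (Fri,Wed,Tue,Thu,Sat) (Fri,Wed,Tue,Thu,Sun) (Fri,Wed,Tue,Sat,Sun) (Fri,Wed,Thu,Sat,Sun) (Fri,Wed,Sat,Thu,Sun) (Fri,Wed,Sun,Thu,Sat) (Sat,Tue,Wed,Thu,Sun) (Sat,Tue,Wed,Fri,Sun) (Sat,Tue,Thu,Fri,Sun) (Sat,Tue,Fri,Thu,Sun) (Sat,Wed,Tue,Thu,Sun) (Sat,Wed,Tue,Fri,Sun) (Sat,Wed,Thu,Fri,Sun) (Sat,Wed,Fri,Thu,Sun) (Sun,Tue,Wed,Thu,Sat) (Sun,Tue,Wed,Fri,Sat) (Sun,Tue,Thu,Fri,Sat) (Sun,Tue,Fri,Thu,Sat) (Sun,Wed,Tue,Thu,Sat) (Sun,Wed,Tue,Fri,Sat) (Sun,Wed,Thu,Fri,Sat) (Sun,Wed,Fri,Thu,Sat) — 50.
Sync=Tue: (Thu,Wed,Fri,Sat,Sun) (Thu,Wed,Sat,Fri,Sun) (Thu,Wed,Sun,Fri,Sat) (Fri,Wed,Thu,Sat,Sun) (Fri,Wed,Sat,Thu,Sun) (Fri,Wed,Sun,Thu,Sat) (Sat,Wed,Thu,Fri,Sun) (Sat,Wed,Fri,Thu,Sun) (Sun,Wed,Thu,Fri,Sat) (Sun,Wed,Fri,Thu,Sat) — 10.
Summing: 50 + 10 = 60.

60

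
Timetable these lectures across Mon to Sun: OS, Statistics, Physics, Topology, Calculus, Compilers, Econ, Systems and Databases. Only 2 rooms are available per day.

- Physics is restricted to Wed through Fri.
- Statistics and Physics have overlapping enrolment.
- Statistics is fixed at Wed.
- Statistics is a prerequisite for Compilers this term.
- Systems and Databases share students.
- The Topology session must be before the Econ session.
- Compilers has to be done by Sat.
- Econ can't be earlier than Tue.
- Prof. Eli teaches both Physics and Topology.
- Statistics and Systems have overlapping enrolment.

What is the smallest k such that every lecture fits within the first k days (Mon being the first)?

The precedence chain requires at least 2 distinct days.
With at most 2 per day and 9 lectures, at least 5 days are needed.
Propagating the time windows through the other constraints, Compilers can't land before Thu — that is day 4 counting from Mon — so the schedule must run through at least 4 days.
5 works (last occupied day: Fri): for example OS in Mon, Statistics in Wed, Calculus in Tue, Systems in Fri, Compilers in Thu, Physics in Thu, Databases in Wed, Topology in Mon, Econ in Tue.

5 days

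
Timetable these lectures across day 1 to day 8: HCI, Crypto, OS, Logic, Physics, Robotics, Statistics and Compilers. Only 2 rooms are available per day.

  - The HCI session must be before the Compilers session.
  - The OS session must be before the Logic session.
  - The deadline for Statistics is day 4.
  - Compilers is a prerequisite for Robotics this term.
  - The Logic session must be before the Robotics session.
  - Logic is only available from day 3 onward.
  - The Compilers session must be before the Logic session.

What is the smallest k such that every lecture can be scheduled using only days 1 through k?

4 days

The precedence chain requires at least 4 distinct days.
With at most 2 per day and 8 lectures, at least 4 days are needed.
4 works (last occupied day: day 4): for example Statistics -> day 4; Crypto -> day 2; Physics -> day 3; Logic -> day 3; Compilers -> day 2; HCI -> day 1; Robotics -> day 4; OS -> day 1.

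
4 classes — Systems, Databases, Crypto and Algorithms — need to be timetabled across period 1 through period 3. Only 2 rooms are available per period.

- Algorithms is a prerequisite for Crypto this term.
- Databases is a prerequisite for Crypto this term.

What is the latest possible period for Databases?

period 2

Downstream work caps Databases at period 2.
Databases at period 2 is achievable: Algorithms -> period 1, Databases -> period 2, Crypto -> period 3, Systems -> period 1.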